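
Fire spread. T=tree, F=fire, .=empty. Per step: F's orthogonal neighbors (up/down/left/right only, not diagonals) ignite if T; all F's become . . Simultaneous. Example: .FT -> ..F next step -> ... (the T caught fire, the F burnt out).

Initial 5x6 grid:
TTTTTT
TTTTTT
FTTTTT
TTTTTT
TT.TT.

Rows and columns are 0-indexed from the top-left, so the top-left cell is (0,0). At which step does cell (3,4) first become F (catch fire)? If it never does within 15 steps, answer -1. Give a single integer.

Step 1: cell (3,4)='T' (+3 fires, +1 burnt)
Step 2: cell (3,4)='T' (+5 fires, +3 burnt)
Step 3: cell (3,4)='T' (+5 fires, +5 burnt)
Step 4: cell (3,4)='T' (+4 fires, +5 burnt)
Step 5: cell (3,4)='F' (+5 fires, +4 burnt)
  -> target ignites at step 5
Step 6: cell (3,4)='.' (+4 fires, +5 burnt)
Step 7: cell (3,4)='.' (+1 fires, +4 burnt)
Step 8: cell (3,4)='.' (+0 fires, +1 burnt)
  fire out at step 8

5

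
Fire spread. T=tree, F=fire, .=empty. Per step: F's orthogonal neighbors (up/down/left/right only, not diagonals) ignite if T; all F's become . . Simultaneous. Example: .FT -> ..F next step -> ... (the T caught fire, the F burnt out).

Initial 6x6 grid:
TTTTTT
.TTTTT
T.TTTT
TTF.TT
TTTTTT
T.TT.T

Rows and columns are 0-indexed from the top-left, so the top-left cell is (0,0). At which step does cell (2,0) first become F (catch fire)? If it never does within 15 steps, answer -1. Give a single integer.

Step 1: cell (2,0)='T' (+3 fires, +1 burnt)
Step 2: cell (2,0)='T' (+6 fires, +3 burnt)
Step 3: cell (2,0)='F' (+8 fires, +6 burnt)
  -> target ignites at step 3
Step 4: cell (2,0)='.' (+7 fires, +8 burnt)
Step 5: cell (2,0)='.' (+5 fires, +7 burnt)
Step 6: cell (2,0)='.' (+1 fires, +5 burnt)
Step 7: cell (2,0)='.' (+0 fires, +1 burnt)
  fire out at step 7

3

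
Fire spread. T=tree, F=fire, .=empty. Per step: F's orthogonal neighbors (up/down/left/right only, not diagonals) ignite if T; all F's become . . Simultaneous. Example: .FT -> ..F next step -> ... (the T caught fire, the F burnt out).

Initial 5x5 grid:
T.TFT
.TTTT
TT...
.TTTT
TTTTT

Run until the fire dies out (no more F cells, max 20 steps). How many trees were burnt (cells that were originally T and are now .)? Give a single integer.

Answer: 17

Derivation:
Step 1: +3 fires, +1 burnt (F count now 3)
Step 2: +2 fires, +3 burnt (F count now 2)
Step 3: +1 fires, +2 burnt (F count now 1)
Step 4: +1 fires, +1 burnt (F count now 1)
Step 5: +2 fires, +1 burnt (F count now 2)
Step 6: +2 fires, +2 burnt (F count now 2)
Step 7: +3 fires, +2 burnt (F count now 3)
Step 8: +2 fires, +3 burnt (F count now 2)
Step 9: +1 fires, +2 burnt (F count now 1)
Step 10: +0 fires, +1 burnt (F count now 0)
Fire out after step 10
Initially T: 18, now '.': 24
Total burnt (originally-T cells now '.'): 17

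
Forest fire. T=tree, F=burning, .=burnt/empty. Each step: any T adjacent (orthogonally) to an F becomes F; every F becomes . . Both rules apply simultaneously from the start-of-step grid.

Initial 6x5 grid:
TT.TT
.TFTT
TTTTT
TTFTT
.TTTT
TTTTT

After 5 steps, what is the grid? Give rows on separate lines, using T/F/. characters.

Step 1: 6 trees catch fire, 2 burn out
  TT.TT
  .F.FT
  TTFTT
  TF.FT
  .TFTT
  TTTTT
Step 2: 10 trees catch fire, 6 burn out
  TF.FT
  ....F
  TF.FT
  F...F
  .F.FT
  TTFTT
Step 3: 7 trees catch fire, 10 burn out
  F...F
  .....
  F...F
  .....
  ....F
  TF.FT
Step 4: 2 trees catch fire, 7 burn out
  .....
  .....
  .....
  .....
  .....
  F...F
Step 5: 0 trees catch fire, 2 burn out
  .....
  .....
  .....
  .....
  .....
  .....

.....
.....
.....
.....
.....
.....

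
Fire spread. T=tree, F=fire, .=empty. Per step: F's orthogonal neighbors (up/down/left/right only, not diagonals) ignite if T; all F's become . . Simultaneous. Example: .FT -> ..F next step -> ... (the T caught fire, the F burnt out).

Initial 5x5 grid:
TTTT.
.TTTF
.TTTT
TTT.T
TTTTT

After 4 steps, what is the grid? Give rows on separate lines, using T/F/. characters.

Step 1: 2 trees catch fire, 1 burn out
  TTTT.
  .TTF.
  .TTTF
  TTT.T
  TTTTT
Step 2: 4 trees catch fire, 2 burn out
  TTTF.
  .TF..
  .TTF.
  TTT.F
  TTTTT
Step 3: 4 trees catch fire, 4 burn out
  TTF..
  .F...
  .TF..
  TTT..
  TTTTF
Step 4: 4 trees catch fire, 4 burn out
  TF...
  .....
  .F...
  TTF..
  TTTF.

TF...
.....
.F...
TTF..
TTTF.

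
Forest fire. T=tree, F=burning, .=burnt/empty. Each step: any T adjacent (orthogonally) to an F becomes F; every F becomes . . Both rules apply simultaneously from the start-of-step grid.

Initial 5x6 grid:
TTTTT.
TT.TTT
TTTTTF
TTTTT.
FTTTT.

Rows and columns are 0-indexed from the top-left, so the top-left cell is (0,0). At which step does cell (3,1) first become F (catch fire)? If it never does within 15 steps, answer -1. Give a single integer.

Step 1: cell (3,1)='T' (+4 fires, +2 burnt)
Step 2: cell (3,1)='F' (+6 fires, +4 burnt)
  -> target ignites at step 2
Step 3: cell (3,1)='.' (+9 fires, +6 burnt)
Step 4: cell (3,1)='.' (+3 fires, +9 burnt)
Step 5: cell (3,1)='.' (+2 fires, +3 burnt)
Step 6: cell (3,1)='.' (+0 fires, +2 burnt)
  fire out at step 6

2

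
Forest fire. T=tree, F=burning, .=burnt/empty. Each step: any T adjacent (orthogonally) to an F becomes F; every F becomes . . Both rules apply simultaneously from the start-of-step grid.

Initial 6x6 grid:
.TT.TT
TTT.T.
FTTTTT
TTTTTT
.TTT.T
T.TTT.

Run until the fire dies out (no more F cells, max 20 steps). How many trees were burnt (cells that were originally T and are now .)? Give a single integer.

Step 1: +3 fires, +1 burnt (F count now 3)
Step 2: +3 fires, +3 burnt (F count now 3)
Step 3: +5 fires, +3 burnt (F count now 5)
Step 4: +4 fires, +5 burnt (F count now 4)
Step 5: +5 fires, +4 burnt (F count now 5)
Step 6: +3 fires, +5 burnt (F count now 3)
Step 7: +3 fires, +3 burnt (F count now 3)
Step 8: +0 fires, +3 burnt (F count now 0)
Fire out after step 8
Initially T: 27, now '.': 35
Total burnt (originally-T cells now '.'): 26

Answer: 26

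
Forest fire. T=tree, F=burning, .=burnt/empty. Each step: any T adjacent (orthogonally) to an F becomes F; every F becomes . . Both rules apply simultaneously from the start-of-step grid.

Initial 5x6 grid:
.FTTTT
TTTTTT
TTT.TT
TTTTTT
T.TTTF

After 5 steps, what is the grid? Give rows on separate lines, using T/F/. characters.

Step 1: 4 trees catch fire, 2 burn out
  ..FTTT
  TFTTTT
  TTT.TT
  TTTTTF
  T.TTF.
Step 2: 7 trees catch fire, 4 burn out
  ...FTT
  F.FTTT
  TFT.TF
  TTTTF.
  T.TF..
Step 3: 9 trees catch fire, 7 burn out
  ....FT
  ...FTF
  F.F.F.
  TFTF..
  T.F...
Step 4: 4 trees catch fire, 9 burn out
  .....F
  ....F.
  ......
  F.F...
  T.....
Step 5: 1 trees catch fire, 4 burn out
  ......
  ......
  ......
  ......
  F.....

......
......
......
......
F.....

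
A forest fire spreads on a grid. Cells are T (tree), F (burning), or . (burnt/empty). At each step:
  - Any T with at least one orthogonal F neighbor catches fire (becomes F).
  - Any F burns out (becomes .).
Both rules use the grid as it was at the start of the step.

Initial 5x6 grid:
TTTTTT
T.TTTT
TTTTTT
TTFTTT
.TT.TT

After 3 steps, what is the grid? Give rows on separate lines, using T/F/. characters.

Step 1: 4 trees catch fire, 1 burn out
  TTTTTT
  T.TTTT
  TTFTTT
  TF.FTT
  .TF.TT
Step 2: 6 trees catch fire, 4 burn out
  TTTTTT
  T.FTTT
  TF.FTT
  F...FT
  .F..TT
Step 3: 6 trees catch fire, 6 burn out
  TTFTTT
  T..FTT
  F...FT
  .....F
  ....FT

TTFTTT
T..FTT
F...FT
.....F
....FT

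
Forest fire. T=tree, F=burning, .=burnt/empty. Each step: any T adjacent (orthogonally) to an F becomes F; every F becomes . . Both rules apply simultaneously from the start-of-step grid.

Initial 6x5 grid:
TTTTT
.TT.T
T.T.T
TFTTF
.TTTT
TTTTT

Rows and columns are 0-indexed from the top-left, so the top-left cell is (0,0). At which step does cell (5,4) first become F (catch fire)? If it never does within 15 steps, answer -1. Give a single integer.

Step 1: cell (5,4)='T' (+6 fires, +2 burnt)
Step 2: cell (5,4)='F' (+7 fires, +6 burnt)
  -> target ignites at step 2
Step 3: cell (5,4)='.' (+5 fires, +7 burnt)
Step 4: cell (5,4)='.' (+3 fires, +5 burnt)
Step 5: cell (5,4)='.' (+1 fires, +3 burnt)
Step 6: cell (5,4)='.' (+1 fires, +1 burnt)
Step 7: cell (5,4)='.' (+0 fires, +1 burnt)
  fire out at step 7

2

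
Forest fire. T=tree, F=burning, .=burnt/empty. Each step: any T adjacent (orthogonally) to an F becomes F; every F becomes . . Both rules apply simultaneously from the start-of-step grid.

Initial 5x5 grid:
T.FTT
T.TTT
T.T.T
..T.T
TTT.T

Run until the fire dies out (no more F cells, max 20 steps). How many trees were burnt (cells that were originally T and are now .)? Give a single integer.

Step 1: +2 fires, +1 burnt (F count now 2)
Step 2: +3 fires, +2 burnt (F count now 3)
Step 3: +2 fires, +3 burnt (F count now 2)
Step 4: +2 fires, +2 burnt (F count now 2)
Step 5: +2 fires, +2 burnt (F count now 2)
Step 6: +2 fires, +2 burnt (F count now 2)
Step 7: +0 fires, +2 burnt (F count now 0)
Fire out after step 7
Initially T: 16, now '.': 22
Total burnt (originally-T cells now '.'): 13

Answer: 13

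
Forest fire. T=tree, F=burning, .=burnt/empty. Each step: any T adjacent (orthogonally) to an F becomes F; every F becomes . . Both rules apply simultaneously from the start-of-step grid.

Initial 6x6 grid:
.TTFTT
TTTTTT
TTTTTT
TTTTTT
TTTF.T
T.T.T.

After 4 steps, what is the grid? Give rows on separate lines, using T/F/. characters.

Step 1: 5 trees catch fire, 2 burn out
  .TF.FT
  TTTFTT
  TTTTTT
  TTTFTT
  TTF..T
  T.T.T.
Step 2: 9 trees catch fire, 5 burn out
  .F...F
  TTF.FT
  TTTFTT
  TTF.FT
  TF...T
  T.F.T.
Step 3: 7 trees catch fire, 9 burn out
  ......
  TF...F
  TTF.FT
  TF...F
  F....T
  T...T.
Step 4: 6 trees catch fire, 7 burn out
  ......
  F.....
  TF...F
  F.....
  .....F
  F...T.

......
F.....
TF...F
F.....
.....F
F...T.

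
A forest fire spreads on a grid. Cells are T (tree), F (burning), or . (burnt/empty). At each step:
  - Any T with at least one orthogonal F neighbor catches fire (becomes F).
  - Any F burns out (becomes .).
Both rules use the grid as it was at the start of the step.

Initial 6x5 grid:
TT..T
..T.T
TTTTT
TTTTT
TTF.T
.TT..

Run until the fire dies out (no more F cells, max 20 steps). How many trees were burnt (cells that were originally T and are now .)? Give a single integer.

Step 1: +3 fires, +1 burnt (F count now 3)
Step 2: +5 fires, +3 burnt (F count now 5)
Step 3: +5 fires, +5 burnt (F count now 5)
Step 4: +3 fires, +5 burnt (F count now 3)
Step 5: +1 fires, +3 burnt (F count now 1)
Step 6: +1 fires, +1 burnt (F count now 1)
Step 7: +0 fires, +1 burnt (F count now 0)
Fire out after step 7
Initially T: 20, now '.': 28
Total burnt (originally-T cells now '.'): 18

Answer: 18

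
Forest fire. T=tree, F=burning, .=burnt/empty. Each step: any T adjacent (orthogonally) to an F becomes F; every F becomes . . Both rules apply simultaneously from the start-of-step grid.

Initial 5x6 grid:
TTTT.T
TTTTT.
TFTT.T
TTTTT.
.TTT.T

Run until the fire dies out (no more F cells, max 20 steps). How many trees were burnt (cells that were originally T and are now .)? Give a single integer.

Answer: 20

Derivation:
Step 1: +4 fires, +1 burnt (F count now 4)
Step 2: +7 fires, +4 burnt (F count now 7)
Step 3: +5 fires, +7 burnt (F count now 5)
Step 4: +4 fires, +5 burnt (F count now 4)
Step 5: +0 fires, +4 burnt (F count now 0)
Fire out after step 5
Initially T: 23, now '.': 27
Total burnt (originally-T cells now '.'): 20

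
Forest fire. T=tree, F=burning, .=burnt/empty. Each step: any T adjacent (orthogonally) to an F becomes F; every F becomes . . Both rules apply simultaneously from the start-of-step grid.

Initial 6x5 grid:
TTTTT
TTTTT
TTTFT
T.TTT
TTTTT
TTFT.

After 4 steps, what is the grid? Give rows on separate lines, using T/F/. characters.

Step 1: 7 trees catch fire, 2 burn out
  TTTTT
  TTTFT
  TTF.F
  T.TFT
  TTFTT
  TF.F.
Step 2: 9 trees catch fire, 7 burn out
  TTTFT
  TTF.F
  TF...
  T.F.F
  TF.FT
  F....
Step 3: 6 trees catch fire, 9 burn out
  TTF.F
  TF...
  F....
  T....
  F...F
  .....
Step 4: 3 trees catch fire, 6 burn out
  TF...
  F....
  .....
  F....
  .....
  .....

TF...
F....
.....
F....
.....
.....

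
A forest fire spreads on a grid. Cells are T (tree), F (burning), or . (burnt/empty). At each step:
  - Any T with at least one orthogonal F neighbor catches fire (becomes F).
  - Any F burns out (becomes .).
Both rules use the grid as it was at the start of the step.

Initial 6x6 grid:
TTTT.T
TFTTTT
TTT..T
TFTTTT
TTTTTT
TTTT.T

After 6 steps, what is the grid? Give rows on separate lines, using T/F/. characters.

Step 1: 7 trees catch fire, 2 burn out
  TFTT.T
  F.FTTT
  TFT..T
  F.FTTT
  TFTTTT
  TTTT.T
Step 2: 9 trees catch fire, 7 burn out
  F.FT.T
  ...FTT
  F.F..T
  ...FTT
  F.FTTT
  TFTT.T
Step 3: 6 trees catch fire, 9 burn out
  ...F.T
  ....FT
  .....T
  ....FT
  ...FTT
  F.FT.T
Step 4: 4 trees catch fire, 6 burn out
  .....T
  .....F
  .....T
  .....F
  ....FT
  ...F.T
Step 5: 3 trees catch fire, 4 burn out
  .....F
  ......
  .....F
  ......
  .....F
  .....T
Step 6: 1 trees catch fire, 3 burn out
  ......
  ......
  ......
  ......
  ......
  .....F

......
......
......
......
......
.....F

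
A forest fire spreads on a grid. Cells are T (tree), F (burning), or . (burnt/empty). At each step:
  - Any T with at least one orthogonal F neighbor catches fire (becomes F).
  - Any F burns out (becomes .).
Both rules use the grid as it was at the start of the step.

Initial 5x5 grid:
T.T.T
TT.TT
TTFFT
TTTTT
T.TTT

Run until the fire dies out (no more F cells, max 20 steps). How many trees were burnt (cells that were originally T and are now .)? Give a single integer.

Answer: 18

Derivation:
Step 1: +5 fires, +2 burnt (F count now 5)
Step 2: +7 fires, +5 burnt (F count now 7)
Step 3: +4 fires, +7 burnt (F count now 4)
Step 4: +2 fires, +4 burnt (F count now 2)
Step 5: +0 fires, +2 burnt (F count now 0)
Fire out after step 5
Initially T: 19, now '.': 24
Total burnt (originally-T cells now '.'): 18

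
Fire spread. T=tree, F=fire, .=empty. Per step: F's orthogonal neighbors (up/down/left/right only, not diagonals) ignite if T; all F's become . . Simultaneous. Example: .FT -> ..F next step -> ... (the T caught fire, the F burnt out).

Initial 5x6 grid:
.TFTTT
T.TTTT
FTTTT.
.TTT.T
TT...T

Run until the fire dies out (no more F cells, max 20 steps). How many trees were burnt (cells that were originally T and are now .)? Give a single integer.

Answer: 18

Derivation:
Step 1: +5 fires, +2 burnt (F count now 5)
Step 2: +4 fires, +5 burnt (F count now 4)
Step 3: +5 fires, +4 burnt (F count now 5)
Step 4: +4 fires, +5 burnt (F count now 4)
Step 5: +0 fires, +4 burnt (F count now 0)
Fire out after step 5
Initially T: 20, now '.': 28
Total burnt (originally-T cells now '.'): 18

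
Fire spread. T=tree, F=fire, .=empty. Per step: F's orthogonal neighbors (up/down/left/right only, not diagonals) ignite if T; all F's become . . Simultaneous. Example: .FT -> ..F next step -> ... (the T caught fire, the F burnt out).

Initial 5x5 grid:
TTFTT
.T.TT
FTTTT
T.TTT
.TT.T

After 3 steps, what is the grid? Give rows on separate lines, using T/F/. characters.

Step 1: 4 trees catch fire, 2 burn out
  TF.FT
  .T.TT
  .FTTT
  F.TTT
  .TT.T
Step 2: 5 trees catch fire, 4 burn out
  F...F
  .F.FT
  ..FTT
  ..TTT
  .TT.T
Step 3: 3 trees catch fire, 5 burn out
  .....
  ....F
  ...FT
  ..FTT
  .TT.T

.....
....F
...FT
..FTT
.TT.T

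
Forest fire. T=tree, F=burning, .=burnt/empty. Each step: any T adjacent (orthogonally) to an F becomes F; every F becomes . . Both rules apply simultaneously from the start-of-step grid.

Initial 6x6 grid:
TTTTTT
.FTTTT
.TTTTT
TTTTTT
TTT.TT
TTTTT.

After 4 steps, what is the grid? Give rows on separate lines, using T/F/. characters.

Step 1: 3 trees catch fire, 1 burn out
  TFTTTT
  ..FTTT
  .FTTTT
  TTTTTT
  TTT.TT
  TTTTT.
Step 2: 5 trees catch fire, 3 burn out
  F.FTTT
  ...FTT
  ..FTTT
  TFTTTT
  TTT.TT
  TTTTT.
Step 3: 6 trees catch fire, 5 burn out
  ...FTT
  ....FT
  ...FTT
  F.FTTT
  TFT.TT
  TTTTT.
Step 4: 7 trees catch fire, 6 burn out
  ....FT
  .....F
  ....FT
  ...FTT
  F.F.TT
  TFTTT.

....FT
.....F
....FT
...FTT
F.F.TT
TFTTT.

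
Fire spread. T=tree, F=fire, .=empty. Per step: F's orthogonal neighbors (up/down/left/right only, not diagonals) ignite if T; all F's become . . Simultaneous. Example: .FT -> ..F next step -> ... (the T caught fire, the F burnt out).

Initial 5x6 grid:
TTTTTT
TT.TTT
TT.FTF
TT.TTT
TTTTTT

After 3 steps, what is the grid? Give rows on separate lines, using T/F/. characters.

Step 1: 5 trees catch fire, 2 burn out
  TTTTTT
  TT.FTF
  TT..F.
  TT.FTF
  TTTTTT
Step 2: 6 trees catch fire, 5 burn out
  TTTFTF
  TT..F.
  TT....
  TT..F.
  TTTFTF
Step 3: 4 trees catch fire, 6 burn out
  TTF.F.
  TT....
  TT....
  TT....
  TTF.F.

TTF.F.
TT....
TT....
TT....
TTF.F.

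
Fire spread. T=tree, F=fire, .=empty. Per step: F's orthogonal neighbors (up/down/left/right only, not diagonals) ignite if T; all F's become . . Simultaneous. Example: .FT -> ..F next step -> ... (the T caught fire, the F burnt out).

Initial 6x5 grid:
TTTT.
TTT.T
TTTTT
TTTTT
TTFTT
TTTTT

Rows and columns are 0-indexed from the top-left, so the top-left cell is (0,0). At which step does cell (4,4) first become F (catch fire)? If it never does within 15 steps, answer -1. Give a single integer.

Step 1: cell (4,4)='T' (+4 fires, +1 burnt)
Step 2: cell (4,4)='F' (+7 fires, +4 burnt)
  -> target ignites at step 2
Step 3: cell (4,4)='.' (+7 fires, +7 burnt)
Step 4: cell (4,4)='.' (+4 fires, +7 burnt)
Step 5: cell (4,4)='.' (+4 fires, +4 burnt)
Step 6: cell (4,4)='.' (+1 fires, +4 burnt)
Step 7: cell (4,4)='.' (+0 fires, +1 burnt)
  fire out at step 7

2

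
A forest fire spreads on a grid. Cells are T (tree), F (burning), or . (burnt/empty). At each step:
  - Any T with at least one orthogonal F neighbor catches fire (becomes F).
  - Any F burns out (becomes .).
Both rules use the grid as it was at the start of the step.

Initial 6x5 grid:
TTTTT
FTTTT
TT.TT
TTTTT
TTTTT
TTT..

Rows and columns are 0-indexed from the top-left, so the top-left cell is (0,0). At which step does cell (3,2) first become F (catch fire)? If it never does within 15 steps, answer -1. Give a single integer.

Step 1: cell (3,2)='T' (+3 fires, +1 burnt)
Step 2: cell (3,2)='T' (+4 fires, +3 burnt)
Step 3: cell (3,2)='T' (+4 fires, +4 burnt)
Step 4: cell (3,2)='F' (+6 fires, +4 burnt)
  -> target ignites at step 4
Step 5: cell (3,2)='.' (+5 fires, +6 burnt)
Step 6: cell (3,2)='.' (+3 fires, +5 burnt)
Step 7: cell (3,2)='.' (+1 fires, +3 burnt)
Step 8: cell (3,2)='.' (+0 fires, +1 burnt)
  fire out at step 8

4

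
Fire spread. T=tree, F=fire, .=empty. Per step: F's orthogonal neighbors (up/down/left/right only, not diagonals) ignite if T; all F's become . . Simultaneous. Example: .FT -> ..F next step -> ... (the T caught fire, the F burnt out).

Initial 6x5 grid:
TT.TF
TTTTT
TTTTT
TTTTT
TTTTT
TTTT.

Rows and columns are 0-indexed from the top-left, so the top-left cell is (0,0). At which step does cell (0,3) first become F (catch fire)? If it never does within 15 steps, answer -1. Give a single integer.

Step 1: cell (0,3)='F' (+2 fires, +1 burnt)
  -> target ignites at step 1
Step 2: cell (0,3)='.' (+2 fires, +2 burnt)
Step 3: cell (0,3)='.' (+3 fires, +2 burnt)
Step 4: cell (0,3)='.' (+4 fires, +3 burnt)
Step 5: cell (0,3)='.' (+5 fires, +4 burnt)
Step 6: cell (0,3)='.' (+5 fires, +5 burnt)
Step 7: cell (0,3)='.' (+3 fires, +5 burnt)
Step 8: cell (0,3)='.' (+2 fires, +3 burnt)
Step 9: cell (0,3)='.' (+1 fires, +2 burnt)
Step 10: cell (0,3)='.' (+0 fires, +1 burnt)
  fire out at step 10

1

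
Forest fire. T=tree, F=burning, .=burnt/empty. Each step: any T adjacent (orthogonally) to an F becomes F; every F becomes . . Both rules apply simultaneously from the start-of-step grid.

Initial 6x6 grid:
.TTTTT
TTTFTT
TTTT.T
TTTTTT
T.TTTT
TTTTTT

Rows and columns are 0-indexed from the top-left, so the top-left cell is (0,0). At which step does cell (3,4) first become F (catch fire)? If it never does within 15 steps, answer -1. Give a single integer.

Step 1: cell (3,4)='T' (+4 fires, +1 burnt)
Step 2: cell (3,4)='T' (+6 fires, +4 burnt)
Step 3: cell (3,4)='F' (+8 fires, +6 burnt)
  -> target ignites at step 3
Step 4: cell (3,4)='.' (+6 fires, +8 burnt)
Step 5: cell (3,4)='.' (+4 fires, +6 burnt)
Step 6: cell (3,4)='.' (+3 fires, +4 burnt)
Step 7: cell (3,4)='.' (+1 fires, +3 burnt)
Step 8: cell (3,4)='.' (+0 fires, +1 burnt)
  fire out at step 8

3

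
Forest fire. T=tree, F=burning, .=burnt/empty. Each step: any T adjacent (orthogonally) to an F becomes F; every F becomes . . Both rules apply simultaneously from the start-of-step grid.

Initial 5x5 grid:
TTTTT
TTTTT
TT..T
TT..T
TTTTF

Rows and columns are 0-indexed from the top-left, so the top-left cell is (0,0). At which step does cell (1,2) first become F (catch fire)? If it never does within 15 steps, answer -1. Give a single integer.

Step 1: cell (1,2)='T' (+2 fires, +1 burnt)
Step 2: cell (1,2)='T' (+2 fires, +2 burnt)
Step 3: cell (1,2)='T' (+2 fires, +2 burnt)
Step 4: cell (1,2)='T' (+4 fires, +2 burnt)
Step 5: cell (1,2)='F' (+4 fires, +4 burnt)
  -> target ignites at step 5
Step 6: cell (1,2)='.' (+3 fires, +4 burnt)
Step 7: cell (1,2)='.' (+2 fires, +3 burnt)
Step 8: cell (1,2)='.' (+1 fires, +2 burnt)
Step 9: cell (1,2)='.' (+0 fires, +1 burnt)
  fire out at step 9

5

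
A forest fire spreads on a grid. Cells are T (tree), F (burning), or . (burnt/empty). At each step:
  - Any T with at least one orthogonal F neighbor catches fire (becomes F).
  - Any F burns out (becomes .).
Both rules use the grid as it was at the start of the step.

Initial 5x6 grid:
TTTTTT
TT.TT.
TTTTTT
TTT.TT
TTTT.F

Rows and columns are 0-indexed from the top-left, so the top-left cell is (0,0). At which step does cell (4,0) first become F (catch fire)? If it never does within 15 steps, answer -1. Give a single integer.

Step 1: cell (4,0)='T' (+1 fires, +1 burnt)
Step 2: cell (4,0)='T' (+2 fires, +1 burnt)
Step 3: cell (4,0)='T' (+1 fires, +2 burnt)
Step 4: cell (4,0)='T' (+2 fires, +1 burnt)
Step 5: cell (4,0)='T' (+3 fires, +2 burnt)
Step 6: cell (4,0)='T' (+4 fires, +3 burnt)
Step 7: cell (4,0)='T' (+5 fires, +4 burnt)
Step 8: cell (4,0)='T' (+5 fires, +5 burnt)
Step 9: cell (4,0)='F' (+2 fires, +5 burnt)
  -> target ignites at step 9
Step 10: cell (4,0)='.' (+0 fires, +2 burnt)
  fire out at step 10

9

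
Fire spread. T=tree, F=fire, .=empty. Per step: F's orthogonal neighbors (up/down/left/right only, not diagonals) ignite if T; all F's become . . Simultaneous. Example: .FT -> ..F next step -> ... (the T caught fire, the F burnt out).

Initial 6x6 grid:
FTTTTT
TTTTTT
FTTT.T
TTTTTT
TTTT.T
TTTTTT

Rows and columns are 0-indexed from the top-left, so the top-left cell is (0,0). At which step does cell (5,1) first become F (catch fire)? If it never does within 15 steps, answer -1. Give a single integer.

Step 1: cell (5,1)='T' (+4 fires, +2 burnt)
Step 2: cell (5,1)='T' (+5 fires, +4 burnt)
Step 3: cell (5,1)='T' (+6 fires, +5 burnt)
Step 4: cell (5,1)='F' (+5 fires, +6 burnt)
  -> target ignites at step 4
Step 5: cell (5,1)='.' (+5 fires, +5 burnt)
Step 6: cell (5,1)='.' (+3 fires, +5 burnt)
Step 7: cell (5,1)='.' (+3 fires, +3 burnt)
Step 8: cell (5,1)='.' (+1 fires, +3 burnt)
Step 9: cell (5,1)='.' (+0 fires, +1 burnt)
  fire out at step 9

4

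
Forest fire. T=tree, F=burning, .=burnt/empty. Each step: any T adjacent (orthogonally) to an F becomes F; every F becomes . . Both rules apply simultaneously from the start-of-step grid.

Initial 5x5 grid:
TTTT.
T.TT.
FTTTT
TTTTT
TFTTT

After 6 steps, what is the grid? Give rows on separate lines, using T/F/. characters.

Step 1: 6 trees catch fire, 2 burn out
  TTTT.
  F.TT.
  .FTTT
  FFTTT
  F.FTT
Step 2: 4 trees catch fire, 6 burn out
  FTTT.
  ..TT.
  ..FTT
  ..FTT
  ...FT
Step 3: 5 trees catch fire, 4 burn out
  .FTT.
  ..FT.
  ...FT
  ...FT
  ....F
Step 4: 4 trees catch fire, 5 burn out
  ..FT.
  ...F.
  ....F
  ....F
  .....
Step 5: 1 trees catch fire, 4 burn out
  ...F.
  .....
  .....
  .....
  .....
Step 6: 0 trees catch fire, 1 burn out
  .....
  .....
  .....
  .....
  .....

.....
.....
.....
.....
.....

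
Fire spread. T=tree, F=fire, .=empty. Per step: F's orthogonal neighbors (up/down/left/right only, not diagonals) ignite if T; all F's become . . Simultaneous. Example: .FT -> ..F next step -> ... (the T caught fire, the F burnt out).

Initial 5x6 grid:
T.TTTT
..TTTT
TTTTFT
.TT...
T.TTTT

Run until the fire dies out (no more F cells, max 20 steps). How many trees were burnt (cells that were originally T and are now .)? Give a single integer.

Answer: 19

Derivation:
Step 1: +3 fires, +1 burnt (F count now 3)
Step 2: +4 fires, +3 burnt (F count now 4)
Step 3: +5 fires, +4 burnt (F count now 5)
Step 4: +4 fires, +5 burnt (F count now 4)
Step 5: +1 fires, +4 burnt (F count now 1)
Step 6: +1 fires, +1 burnt (F count now 1)
Step 7: +1 fires, +1 burnt (F count now 1)
Step 8: +0 fires, +1 burnt (F count now 0)
Fire out after step 8
Initially T: 21, now '.': 28
Total burnt (originally-T cells now '.'): 19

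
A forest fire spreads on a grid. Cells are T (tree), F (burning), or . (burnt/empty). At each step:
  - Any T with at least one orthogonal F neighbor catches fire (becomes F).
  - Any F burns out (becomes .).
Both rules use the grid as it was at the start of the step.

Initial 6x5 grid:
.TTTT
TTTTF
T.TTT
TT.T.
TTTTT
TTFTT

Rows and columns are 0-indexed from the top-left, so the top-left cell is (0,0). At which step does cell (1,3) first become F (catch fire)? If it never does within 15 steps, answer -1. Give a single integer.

Step 1: cell (1,3)='F' (+6 fires, +2 burnt)
  -> target ignites at step 1
Step 2: cell (1,3)='.' (+7 fires, +6 burnt)
Step 3: cell (1,3)='.' (+7 fires, +7 burnt)
Step 4: cell (1,3)='.' (+3 fires, +7 burnt)
Step 5: cell (1,3)='.' (+1 fires, +3 burnt)
Step 6: cell (1,3)='.' (+0 fires, +1 burnt)
  fire out at step 6

1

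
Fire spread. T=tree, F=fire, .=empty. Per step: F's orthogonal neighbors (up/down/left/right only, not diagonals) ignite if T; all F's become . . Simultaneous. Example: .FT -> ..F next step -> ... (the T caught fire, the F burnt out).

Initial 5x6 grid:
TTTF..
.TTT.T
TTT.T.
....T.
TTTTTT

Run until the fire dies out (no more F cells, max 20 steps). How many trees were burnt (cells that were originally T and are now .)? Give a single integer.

Answer: 9

Derivation:
Step 1: +2 fires, +1 burnt (F count now 2)
Step 2: +2 fires, +2 burnt (F count now 2)
Step 3: +3 fires, +2 burnt (F count now 3)
Step 4: +1 fires, +3 burnt (F count now 1)
Step 5: +1 fires, +1 burnt (F count now 1)
Step 6: +0 fires, +1 burnt (F count now 0)
Fire out after step 6
Initially T: 18, now '.': 21
Total burnt (originally-T cells now '.'): 9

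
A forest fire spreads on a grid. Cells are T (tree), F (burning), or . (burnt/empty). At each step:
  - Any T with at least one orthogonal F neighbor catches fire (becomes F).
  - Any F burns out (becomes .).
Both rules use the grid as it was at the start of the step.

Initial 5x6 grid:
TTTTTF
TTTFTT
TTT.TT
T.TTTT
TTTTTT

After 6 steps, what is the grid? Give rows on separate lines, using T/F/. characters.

Step 1: 5 trees catch fire, 2 burn out
  TTTFF.
  TTF.FF
  TTT.TT
  T.TTTT
  TTTTTT
Step 2: 5 trees catch fire, 5 burn out
  TTF...
  TF....
  TTF.FF
  T.TTTT
  TTTTTT
Step 3: 6 trees catch fire, 5 burn out
  TF....
  F.....
  TF....
  T.FTFF
  TTTTTT
Step 4: 6 trees catch fire, 6 burn out
  F.....
  ......
  F.....
  T..F..
  TTFTFF
Step 5: 3 trees catch fire, 6 burn out
  ......
  ......
  ......
  F.....
  TF.F..
Step 6: 1 trees catch fire, 3 burn out
  ......
  ......
  ......
  ......
  F.....

......
......
......
......
F.....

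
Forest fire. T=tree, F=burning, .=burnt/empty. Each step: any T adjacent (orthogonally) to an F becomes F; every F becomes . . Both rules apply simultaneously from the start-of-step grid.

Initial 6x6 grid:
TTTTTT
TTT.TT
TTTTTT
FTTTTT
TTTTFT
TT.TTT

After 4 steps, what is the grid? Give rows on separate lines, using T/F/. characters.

Step 1: 7 trees catch fire, 2 burn out
  TTTTTT
  TTT.TT
  FTTTTT
  .FTTFT
  FTTF.F
  TT.TFT
Step 2: 11 trees catch fire, 7 burn out
  TTTTTT
  FTT.TT
  .FTTFT
  ..FF.F
  .FF...
  FT.F.F
Step 3: 7 trees catch fire, 11 burn out
  FTTTTT
  .FT.FT
  ..FF.F
  ......
  ......
  .F....
Step 4: 4 trees catch fire, 7 burn out
  .FTTFT
  ..F..F
  ......
  ......
  ......
  ......

.FTTFT
..F..F
......
......
......
......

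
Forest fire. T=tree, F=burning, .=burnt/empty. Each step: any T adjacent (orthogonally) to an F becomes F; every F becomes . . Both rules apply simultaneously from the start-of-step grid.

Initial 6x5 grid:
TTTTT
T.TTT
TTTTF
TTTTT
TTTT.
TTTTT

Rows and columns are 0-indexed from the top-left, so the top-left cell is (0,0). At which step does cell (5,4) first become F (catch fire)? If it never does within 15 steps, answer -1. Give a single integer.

Step 1: cell (5,4)='T' (+3 fires, +1 burnt)
Step 2: cell (5,4)='T' (+4 fires, +3 burnt)
Step 3: cell (5,4)='T' (+5 fires, +4 burnt)
Step 4: cell (5,4)='T' (+5 fires, +5 burnt)
Step 5: cell (5,4)='F' (+6 fires, +5 burnt)
  -> target ignites at step 5
Step 6: cell (5,4)='.' (+3 fires, +6 burnt)
Step 7: cell (5,4)='.' (+1 fires, +3 burnt)
Step 8: cell (5,4)='.' (+0 fires, +1 burnt)
  fire out at step 8

5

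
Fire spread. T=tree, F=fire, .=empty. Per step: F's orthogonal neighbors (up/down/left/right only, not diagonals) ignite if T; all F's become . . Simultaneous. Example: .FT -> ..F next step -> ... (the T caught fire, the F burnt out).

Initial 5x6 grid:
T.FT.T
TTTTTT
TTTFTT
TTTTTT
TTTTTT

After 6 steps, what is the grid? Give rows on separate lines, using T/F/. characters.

Step 1: 6 trees catch fire, 2 burn out
  T..F.T
  TTFFTT
  TTF.FT
  TTTFTT
  TTTTTT
Step 2: 7 trees catch fire, 6 burn out
  T....T
  TF..FT
  TF...F
  TTF.FT
  TTTFTT
Step 3: 7 trees catch fire, 7 burn out
  T....T
  F....F
  F.....
  TF...F
  TTF.FT
Step 4: 5 trees catch fire, 7 burn out
  F....F
  ......
  ......
  F.....
  TF...F
Step 5: 1 trees catch fire, 5 burn out
  ......
  ......
  ......
  ......
  F.....
Step 6: 0 trees catch fire, 1 burn out
  ......
  ......
  ......
  ......
  ......

......
......
......
......
......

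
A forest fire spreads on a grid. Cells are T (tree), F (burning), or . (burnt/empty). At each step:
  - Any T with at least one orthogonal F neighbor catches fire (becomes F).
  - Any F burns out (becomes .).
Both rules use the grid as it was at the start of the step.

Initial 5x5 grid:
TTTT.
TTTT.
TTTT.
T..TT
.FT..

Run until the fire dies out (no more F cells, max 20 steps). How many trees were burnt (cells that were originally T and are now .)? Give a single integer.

Step 1: +1 fires, +1 burnt (F count now 1)
Step 2: +0 fires, +1 burnt (F count now 0)
Fire out after step 2
Initially T: 16, now '.': 10
Total burnt (originally-T cells now '.'): 1

Answer: 1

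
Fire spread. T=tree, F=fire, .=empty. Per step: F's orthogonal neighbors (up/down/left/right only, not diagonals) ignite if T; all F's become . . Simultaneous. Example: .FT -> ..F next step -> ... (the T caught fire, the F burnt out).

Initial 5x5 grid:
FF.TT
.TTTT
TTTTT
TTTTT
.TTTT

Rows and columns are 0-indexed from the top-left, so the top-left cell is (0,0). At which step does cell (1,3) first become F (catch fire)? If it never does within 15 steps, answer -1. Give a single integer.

Step 1: cell (1,3)='T' (+1 fires, +2 burnt)
Step 2: cell (1,3)='T' (+2 fires, +1 burnt)
Step 3: cell (1,3)='F' (+4 fires, +2 burnt)
  -> target ignites at step 3
Step 4: cell (1,3)='.' (+6 fires, +4 burnt)
Step 5: cell (1,3)='.' (+4 fires, +6 burnt)
Step 6: cell (1,3)='.' (+2 fires, +4 burnt)
Step 7: cell (1,3)='.' (+1 fires, +2 burnt)
Step 8: cell (1,3)='.' (+0 fires, +1 burnt)
  fire out at step 8

3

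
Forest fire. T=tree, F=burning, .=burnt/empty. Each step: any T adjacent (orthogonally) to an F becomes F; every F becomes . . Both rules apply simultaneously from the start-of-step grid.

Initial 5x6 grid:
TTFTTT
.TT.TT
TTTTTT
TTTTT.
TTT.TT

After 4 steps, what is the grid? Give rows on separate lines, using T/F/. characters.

Step 1: 3 trees catch fire, 1 burn out
  TF.FTT
  .TF.TT
  TTTTTT
  TTTTT.
  TTT.TT
Step 2: 4 trees catch fire, 3 burn out
  F...FT
  .F..TT
  TTFTTT
  TTTTT.
  TTT.TT
Step 3: 5 trees catch fire, 4 burn out
  .....F
  ....FT
  TF.FTT
  TTFTT.
  TTT.TT
Step 4: 6 trees catch fire, 5 burn out
  ......
  .....F
  F...FT
  TF.FT.
  TTF.TT

......
.....F
F...FT
TF.FT.
TTF.TT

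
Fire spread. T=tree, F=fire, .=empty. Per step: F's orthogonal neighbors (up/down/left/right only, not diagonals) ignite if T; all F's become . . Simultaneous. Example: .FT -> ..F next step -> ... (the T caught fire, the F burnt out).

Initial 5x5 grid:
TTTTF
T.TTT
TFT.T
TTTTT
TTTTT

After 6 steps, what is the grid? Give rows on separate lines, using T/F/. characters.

Step 1: 5 trees catch fire, 2 burn out
  TTTF.
  T.TTF
  F.F.T
  TFTTT
  TTTTT
Step 2: 8 trees catch fire, 5 burn out
  TTF..
  F.FF.
  ....F
  F.FTT
  TFTTT
Step 3: 6 trees catch fire, 8 burn out
  FF...
  .....
  .....
  ...FF
  F.FTT
Step 4: 2 trees catch fire, 6 burn out
  .....
  .....
  .....
  .....
  ...FF
Step 5: 0 trees catch fire, 2 burn out
  .....
  .....
  .....
  .....
  .....
Step 6: 0 trees catch fire, 0 burn out
  .....
  .....
  .....
  .....
  .....

.....
.....
.....
.....
.....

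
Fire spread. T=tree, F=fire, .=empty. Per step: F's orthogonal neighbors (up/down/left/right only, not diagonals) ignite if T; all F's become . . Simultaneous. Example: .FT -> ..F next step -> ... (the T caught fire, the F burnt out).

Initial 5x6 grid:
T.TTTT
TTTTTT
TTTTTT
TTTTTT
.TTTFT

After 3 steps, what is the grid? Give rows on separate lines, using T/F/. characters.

Step 1: 3 trees catch fire, 1 burn out
  T.TTTT
  TTTTTT
  TTTTTT
  TTTTFT
  .TTF.F
Step 2: 4 trees catch fire, 3 burn out
  T.TTTT
  TTTTTT
  TTTTFT
  TTTF.F
  .TF...
Step 3: 5 trees catch fire, 4 burn out
  T.TTTT
  TTTTFT
  TTTF.F
  TTF...
  .F....

T.TTTT
TTTTFT
TTTF.F
TTF...
.F....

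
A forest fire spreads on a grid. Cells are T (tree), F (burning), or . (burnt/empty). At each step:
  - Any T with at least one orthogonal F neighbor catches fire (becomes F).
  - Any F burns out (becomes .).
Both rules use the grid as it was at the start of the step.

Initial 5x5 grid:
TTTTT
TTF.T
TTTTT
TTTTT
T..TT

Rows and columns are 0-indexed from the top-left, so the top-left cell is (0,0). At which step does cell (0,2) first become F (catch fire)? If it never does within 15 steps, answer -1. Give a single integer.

Step 1: cell (0,2)='F' (+3 fires, +1 burnt)
  -> target ignites at step 1
Step 2: cell (0,2)='.' (+6 fires, +3 burnt)
Step 3: cell (0,2)='.' (+6 fires, +6 burnt)
Step 4: cell (0,2)='.' (+4 fires, +6 burnt)
Step 5: cell (0,2)='.' (+2 fires, +4 burnt)
Step 6: cell (0,2)='.' (+0 fires, +2 burnt)
  fire out at step 6

1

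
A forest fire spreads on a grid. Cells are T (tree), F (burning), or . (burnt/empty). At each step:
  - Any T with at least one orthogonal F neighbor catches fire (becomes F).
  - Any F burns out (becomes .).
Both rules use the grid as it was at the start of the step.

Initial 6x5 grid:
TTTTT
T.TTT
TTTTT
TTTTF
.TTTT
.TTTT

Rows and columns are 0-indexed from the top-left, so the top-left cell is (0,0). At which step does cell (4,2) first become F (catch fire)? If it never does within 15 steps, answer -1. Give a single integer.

Step 1: cell (4,2)='T' (+3 fires, +1 burnt)
Step 2: cell (4,2)='T' (+5 fires, +3 burnt)
Step 3: cell (4,2)='F' (+6 fires, +5 burnt)
  -> target ignites at step 3
Step 4: cell (4,2)='.' (+6 fires, +6 burnt)
Step 5: cell (4,2)='.' (+3 fires, +6 burnt)
Step 6: cell (4,2)='.' (+2 fires, +3 burnt)
Step 7: cell (4,2)='.' (+1 fires, +2 burnt)
Step 8: cell (4,2)='.' (+0 fires, +1 burnt)
  fire out at step 8

3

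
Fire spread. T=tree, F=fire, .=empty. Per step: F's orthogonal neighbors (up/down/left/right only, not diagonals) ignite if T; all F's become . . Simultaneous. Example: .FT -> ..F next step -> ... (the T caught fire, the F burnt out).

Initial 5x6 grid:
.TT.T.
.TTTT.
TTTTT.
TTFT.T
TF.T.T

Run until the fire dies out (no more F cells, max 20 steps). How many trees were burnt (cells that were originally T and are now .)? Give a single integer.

Step 1: +4 fires, +2 burnt (F count now 4)
Step 2: +5 fires, +4 burnt (F count now 5)
Step 3: +5 fires, +5 burnt (F count now 5)
Step 4: +2 fires, +5 burnt (F count now 2)
Step 5: +1 fires, +2 burnt (F count now 1)
Step 6: +0 fires, +1 burnt (F count now 0)
Fire out after step 6
Initially T: 19, now '.': 28
Total burnt (originally-T cells now '.'): 17

Answer: 17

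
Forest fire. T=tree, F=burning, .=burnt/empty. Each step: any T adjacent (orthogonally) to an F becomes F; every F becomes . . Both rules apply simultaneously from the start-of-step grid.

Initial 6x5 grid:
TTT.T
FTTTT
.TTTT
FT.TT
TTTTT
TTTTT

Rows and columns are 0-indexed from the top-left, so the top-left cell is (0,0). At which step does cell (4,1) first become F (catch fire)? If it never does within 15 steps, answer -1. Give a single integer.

Step 1: cell (4,1)='T' (+4 fires, +2 burnt)
Step 2: cell (4,1)='F' (+5 fires, +4 burnt)
  -> target ignites at step 2
Step 3: cell (4,1)='.' (+5 fires, +5 burnt)
Step 4: cell (4,1)='.' (+4 fires, +5 burnt)
Step 5: cell (4,1)='.' (+5 fires, +4 burnt)
Step 6: cell (4,1)='.' (+2 fires, +5 burnt)
Step 7: cell (4,1)='.' (+0 fires, +2 burnt)
  fire out at step 7

2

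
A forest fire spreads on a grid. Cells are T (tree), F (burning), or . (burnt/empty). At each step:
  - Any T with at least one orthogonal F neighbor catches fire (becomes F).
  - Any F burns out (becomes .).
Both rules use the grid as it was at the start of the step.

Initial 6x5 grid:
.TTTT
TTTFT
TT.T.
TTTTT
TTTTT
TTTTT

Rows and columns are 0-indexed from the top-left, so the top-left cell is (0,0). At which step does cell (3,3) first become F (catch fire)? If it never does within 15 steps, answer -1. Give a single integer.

Step 1: cell (3,3)='T' (+4 fires, +1 burnt)
Step 2: cell (3,3)='F' (+4 fires, +4 burnt)
  -> target ignites at step 2
Step 3: cell (3,3)='.' (+6 fires, +4 burnt)
Step 4: cell (3,3)='.' (+5 fires, +6 burnt)
Step 5: cell (3,3)='.' (+4 fires, +5 burnt)
Step 6: cell (3,3)='.' (+2 fires, +4 burnt)
Step 7: cell (3,3)='.' (+1 fires, +2 burnt)
Step 8: cell (3,3)='.' (+0 fires, +1 burnt)
  fire out at step 8

2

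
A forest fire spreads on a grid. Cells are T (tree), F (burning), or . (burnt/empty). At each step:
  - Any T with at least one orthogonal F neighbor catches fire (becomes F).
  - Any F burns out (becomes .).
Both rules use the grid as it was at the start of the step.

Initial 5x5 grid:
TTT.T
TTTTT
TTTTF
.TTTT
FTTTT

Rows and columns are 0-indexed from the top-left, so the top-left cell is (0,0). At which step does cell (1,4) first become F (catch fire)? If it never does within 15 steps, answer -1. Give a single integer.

Step 1: cell (1,4)='F' (+4 fires, +2 burnt)
  -> target ignites at step 1
Step 2: cell (1,4)='.' (+7 fires, +4 burnt)
Step 3: cell (1,4)='.' (+4 fires, +7 burnt)
Step 4: cell (1,4)='.' (+3 fires, +4 burnt)
Step 5: cell (1,4)='.' (+2 fires, +3 burnt)
Step 6: cell (1,4)='.' (+1 fires, +2 burnt)
Step 7: cell (1,4)='.' (+0 fires, +1 burnt)
  fire out at step 7

1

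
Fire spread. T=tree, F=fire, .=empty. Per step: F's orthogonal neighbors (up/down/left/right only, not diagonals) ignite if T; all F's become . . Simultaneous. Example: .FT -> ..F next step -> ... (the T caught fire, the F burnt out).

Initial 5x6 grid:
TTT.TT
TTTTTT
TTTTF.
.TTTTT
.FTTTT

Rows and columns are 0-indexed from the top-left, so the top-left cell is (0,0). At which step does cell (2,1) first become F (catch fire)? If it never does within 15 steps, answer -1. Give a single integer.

Step 1: cell (2,1)='T' (+5 fires, +2 burnt)
Step 2: cell (2,1)='F' (+10 fires, +5 burnt)
  -> target ignites at step 2
Step 3: cell (2,1)='.' (+5 fires, +10 burnt)
Step 4: cell (2,1)='.' (+3 fires, +5 burnt)
Step 5: cell (2,1)='.' (+1 fires, +3 burnt)
Step 6: cell (2,1)='.' (+0 fires, +1 burnt)
  fire out at step 6

2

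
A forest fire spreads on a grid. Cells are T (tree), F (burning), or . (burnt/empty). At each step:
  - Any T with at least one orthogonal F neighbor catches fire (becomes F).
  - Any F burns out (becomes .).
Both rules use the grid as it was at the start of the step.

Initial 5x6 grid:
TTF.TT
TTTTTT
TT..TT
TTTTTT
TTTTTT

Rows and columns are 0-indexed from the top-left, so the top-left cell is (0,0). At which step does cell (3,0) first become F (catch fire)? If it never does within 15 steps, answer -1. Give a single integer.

Step 1: cell (3,0)='T' (+2 fires, +1 burnt)
Step 2: cell (3,0)='T' (+3 fires, +2 burnt)
Step 3: cell (3,0)='T' (+3 fires, +3 burnt)
Step 4: cell (3,0)='T' (+5 fires, +3 burnt)
Step 5: cell (3,0)='F' (+6 fires, +5 burnt)
  -> target ignites at step 5
Step 6: cell (3,0)='.' (+5 fires, +6 burnt)
Step 7: cell (3,0)='.' (+2 fires, +5 burnt)
Step 8: cell (3,0)='.' (+0 fires, +2 burnt)
  fire out at step 8

5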